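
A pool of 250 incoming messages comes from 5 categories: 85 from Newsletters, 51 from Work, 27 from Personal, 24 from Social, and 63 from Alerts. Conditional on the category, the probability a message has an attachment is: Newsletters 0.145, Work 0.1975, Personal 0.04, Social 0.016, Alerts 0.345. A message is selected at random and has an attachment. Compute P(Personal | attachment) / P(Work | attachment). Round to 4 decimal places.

By Bayes' rule, posterior ∝ prior × likelihood:
  Newsletters: 0.34 × 0.145 = 0.0493
  Work: 0.204 × 0.1975 = 0.04029
  Personal: 0.108 × 0.04 = 0.00432
  Social: 0.096 × 0.016 = 0.001536
  Alerts: 0.252 × 0.345 = 0.08694
Total = 0.182386.
The ratio is 0.00432 / 0.04029 (the normalizer cancels) = 0.1072.

0.1072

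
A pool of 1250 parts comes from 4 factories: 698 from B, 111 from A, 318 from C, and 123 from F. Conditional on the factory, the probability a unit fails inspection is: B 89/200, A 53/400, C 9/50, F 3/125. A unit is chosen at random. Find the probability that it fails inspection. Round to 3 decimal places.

0.308

Prior × likelihood for each hypothesis:
  B: 0.5584 × 0.445 = 0.248488
  A: 0.0888 × 0.1325 = 0.011766
  C: 0.2544 × 0.18 = 0.045792
  F: 0.0984 × 0.024 = 0.0023616
P(nonconforming) = 0.248488 + 0.011766 + 0.045792 + 0.0023616 = 0.3084076 → 0.308.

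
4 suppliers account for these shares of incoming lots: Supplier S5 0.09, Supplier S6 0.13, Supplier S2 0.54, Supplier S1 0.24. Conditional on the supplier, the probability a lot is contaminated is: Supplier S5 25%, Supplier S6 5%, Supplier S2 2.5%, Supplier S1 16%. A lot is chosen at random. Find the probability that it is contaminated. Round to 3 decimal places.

0.081

Compute prior × likelihood for every hypothesis:
  Supplier S5: 0.09 × 0.25 = 0.0225
  Supplier S6: 0.13 × 0.05 = 0.0065
  Supplier S2: 0.54 × 0.025 = 0.0135
  Supplier S1: 0.24 × 0.16 = 0.0384
P(contaminated) = 0.0225 + 0.0065 + 0.0135 + 0.0384 = 0.0809 → 0.081.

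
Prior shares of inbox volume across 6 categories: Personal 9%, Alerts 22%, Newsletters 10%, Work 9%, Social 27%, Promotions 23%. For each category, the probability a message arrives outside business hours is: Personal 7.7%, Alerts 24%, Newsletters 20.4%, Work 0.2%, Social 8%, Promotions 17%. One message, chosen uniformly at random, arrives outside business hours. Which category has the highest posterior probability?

By Bayes' rule, posterior ∝ prior × likelihood:
  Personal: 0.09 × 0.077 = 0.00693
  Alerts: 0.22 × 0.24 = 0.0528
  Newsletters: 0.1 × 0.204 = 0.0204
  Work: 0.09 × 0.002 = 0.00018
  Social: 0.27 × 0.08 = 0.0216
  Promotions: 0.23 × 0.17 = 0.0391
Sum = 0.14101.
Largest term belongs to Alerts, so Alerts is most probable.

Alerts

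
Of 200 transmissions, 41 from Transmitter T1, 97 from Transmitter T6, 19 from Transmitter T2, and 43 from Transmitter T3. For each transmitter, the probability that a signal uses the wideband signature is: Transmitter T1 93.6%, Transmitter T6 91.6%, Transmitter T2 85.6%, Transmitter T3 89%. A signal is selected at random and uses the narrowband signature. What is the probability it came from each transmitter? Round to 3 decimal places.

Taking complements, P(narrowband | each) = Transmitter T1 0.064, Transmitter T6 0.084, Transmitter T2 0.144, Transmitter T3 0.11.
Compute prior × likelihood for every hypothesis:
  Transmitter T1: 0.205 × 0.064 = 0.01312
  Transmitter T6: 0.485 × 0.084 = 0.04074
  Transmitter T2: 0.095 × 0.144 = 0.01368
  Transmitter T3: 0.215 × 0.11 = 0.02365
Total = 0.09119.
P(Transmitter T1 | narrowband) = 0.01312/0.09119 ≈ 0.144
P(Transmitter T6 | narrowband) = 0.04074/0.09119 ≈ 0.447
P(Transmitter T2 | narrowband) = 0.01368/0.09119 ≈ 0.150
P(Transmitter T3 | narrowband) = 0.02365/0.09119 ≈ 0.259

Transmitter T1 0.144, Transmitter T6 0.447, Transmitter T2 0.150, Transmitter T3 0.259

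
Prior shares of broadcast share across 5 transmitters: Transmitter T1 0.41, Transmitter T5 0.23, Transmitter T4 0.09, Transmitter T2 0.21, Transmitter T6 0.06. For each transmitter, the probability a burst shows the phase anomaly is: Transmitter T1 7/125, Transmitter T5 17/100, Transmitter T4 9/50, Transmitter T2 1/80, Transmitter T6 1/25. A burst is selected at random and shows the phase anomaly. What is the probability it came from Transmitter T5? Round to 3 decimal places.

Prior × likelihood for each hypothesis:
  Transmitter T1: 0.41 × 0.056 = 0.02296
  Transmitter T5: 0.23 × 0.17 = 0.0391
  Transmitter T4: 0.09 × 0.18 = 0.0162
  Transmitter T2: 0.21 × 0.0125 = 0.002625
  Transmitter T6: 0.06 × 0.04 = 0.0024
Sum = 0.083285.
P(Transmitter T5 | evidence) = 0.0391 / 0.083285 ≈ 0.469.

0.469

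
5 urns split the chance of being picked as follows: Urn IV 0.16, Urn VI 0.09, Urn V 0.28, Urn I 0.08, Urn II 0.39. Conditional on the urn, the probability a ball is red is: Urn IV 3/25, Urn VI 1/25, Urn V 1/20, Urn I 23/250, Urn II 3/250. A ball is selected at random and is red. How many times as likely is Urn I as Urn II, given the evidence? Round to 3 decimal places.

Prior × likelihood for each hypothesis:
  Urn IV: 0.16 × 0.12 = 0.0192
  Urn VI: 0.09 × 0.04 = 0.0036
  Urn V: 0.28 × 0.05 = 0.014
  Urn I: 0.08 × 0.092 = 0.00736
  Urn II: 0.39 × 0.012 = 0.00468
Sum = 0.04884.
The ratio is 0.00736 / 0.00468 (the normalizer cancels) = 1.573.

1.573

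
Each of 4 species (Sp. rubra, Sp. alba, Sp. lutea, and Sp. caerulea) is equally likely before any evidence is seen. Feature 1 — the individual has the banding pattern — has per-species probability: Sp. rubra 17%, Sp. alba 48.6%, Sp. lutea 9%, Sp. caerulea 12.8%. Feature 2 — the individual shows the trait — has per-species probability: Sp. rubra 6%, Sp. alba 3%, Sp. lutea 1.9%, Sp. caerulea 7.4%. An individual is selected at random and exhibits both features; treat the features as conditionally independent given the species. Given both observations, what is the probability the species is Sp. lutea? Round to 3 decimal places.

0.048

Since the prior is uniform, the posterior is proportional to the likelihood:
  Sp. rubra: 0.17 × 0.06 = 0.0102
  Sp. alba: 0.486 × 0.03 = 0.01458
  Sp. lutea: 0.09 × 0.019 = 0.00171
  Sp. caerulea: 0.128 × 0.074 = 0.009472
Total = 0.035962.
P(Sp. lutea | evidence) = 0.00171 / 0.035962 ≈ 0.048.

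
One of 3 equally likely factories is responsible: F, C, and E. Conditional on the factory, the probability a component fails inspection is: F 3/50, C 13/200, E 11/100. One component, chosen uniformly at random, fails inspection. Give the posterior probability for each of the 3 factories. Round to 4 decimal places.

With a uniform prior (1/3 each), posterior ∝ likelihood:
  F: 0.06
  C: 0.065
  E: 0.11
Total = 0.235.
P(F | nonconforming) = 0.06/0.235 ≈ 0.2553
P(C | nonconforming) = 0.065/0.235 ≈ 0.2766
P(E | nonconforming) = 0.11/0.235 ≈ 0.4681
(Check: 0.2553+0.2766+0.4681 = 1.0000.)

F 0.2553, C 0.2766, E 0.4681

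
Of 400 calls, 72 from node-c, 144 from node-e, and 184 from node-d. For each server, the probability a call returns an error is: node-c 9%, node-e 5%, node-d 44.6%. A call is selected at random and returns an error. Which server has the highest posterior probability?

node-d

Unnormalized posteriors (prior × likelihood):
  node-c: 0.18 × 0.09 = 0.0162
  node-e: 0.36 × 0.05 = 0.018
  node-d: 0.46 × 0.446 = 0.20516
Normalizing constant = 0.23936.
Largest term belongs to node-d, so node-d is most probable.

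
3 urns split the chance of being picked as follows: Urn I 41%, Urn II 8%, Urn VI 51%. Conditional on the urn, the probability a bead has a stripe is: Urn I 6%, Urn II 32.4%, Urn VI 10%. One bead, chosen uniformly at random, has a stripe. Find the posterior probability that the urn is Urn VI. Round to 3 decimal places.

Prior × likelihood for each hypothesis:
  Urn I: 0.41 × 0.06 = 0.0246
  Urn II: 0.08 × 0.324 = 0.02592
  Urn VI: 0.51 × 0.1 = 0.051
Sum = 0.10152.
P(Urn VI | evidence) = 0.051 / 0.10152 ≈ 0.502.

0.502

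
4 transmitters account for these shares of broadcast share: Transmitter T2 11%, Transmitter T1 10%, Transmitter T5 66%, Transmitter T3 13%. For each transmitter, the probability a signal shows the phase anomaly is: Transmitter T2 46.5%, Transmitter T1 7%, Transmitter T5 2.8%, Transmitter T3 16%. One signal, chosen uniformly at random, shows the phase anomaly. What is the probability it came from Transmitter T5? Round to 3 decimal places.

0.190

By Bayes' rule, posterior ∝ prior × likelihood:
  Transmitter T2: 0.11 × 0.465 = 0.05115
  Transmitter T1: 0.1 × 0.07 = 0.007
  Transmitter T5: 0.66 × 0.028 = 0.01848
  Transmitter T3: 0.13 × 0.16 = 0.0208
Normalizing constant = 0.09743.
P(Transmitter T5 | evidence) = 0.01848 / 0.09743 ≈ 0.190.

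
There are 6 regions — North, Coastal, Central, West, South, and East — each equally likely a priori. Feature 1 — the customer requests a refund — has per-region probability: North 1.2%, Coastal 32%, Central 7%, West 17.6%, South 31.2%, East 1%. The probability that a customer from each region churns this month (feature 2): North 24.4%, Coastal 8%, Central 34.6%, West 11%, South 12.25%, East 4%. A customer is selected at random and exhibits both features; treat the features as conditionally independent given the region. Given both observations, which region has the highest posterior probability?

With a uniform prior (1/6 each), posterior ∝ likelihood:
  North: 0.012 × 0.244 = 0.002928
  Coastal: 0.32 × 0.08 = 0.0256
  Central: 0.07 × 0.346 = 0.02422
  West: 0.176 × 0.11 = 0.01936
  South: 0.312 × 0.1225 = 0.03822
  East: 0.01 × 0.04 = 0.0004
Sum = 0.110728.
Largest term belongs to South, so South is most probable.

South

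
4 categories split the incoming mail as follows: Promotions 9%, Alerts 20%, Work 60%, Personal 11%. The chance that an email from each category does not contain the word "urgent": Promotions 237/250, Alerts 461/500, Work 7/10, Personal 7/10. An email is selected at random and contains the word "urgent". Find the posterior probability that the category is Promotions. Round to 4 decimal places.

Taking complements, P(urgent-flag | each) = Promotions 0.052, Alerts 0.078, Work 0.3, Personal 0.3.
Unnormalized posteriors (prior × likelihood):
  Promotions: 0.09 × 0.052 = 0.00468
  Alerts: 0.2 × 0.078 = 0.0156
  Work: 0.6 × 0.3 = 0.18
  Personal: 0.11 × 0.3 = 0.033
Total = 0.23328.
P(Promotions | evidence) = 0.00468 / 0.23328 ≈ 0.0201.

0.0201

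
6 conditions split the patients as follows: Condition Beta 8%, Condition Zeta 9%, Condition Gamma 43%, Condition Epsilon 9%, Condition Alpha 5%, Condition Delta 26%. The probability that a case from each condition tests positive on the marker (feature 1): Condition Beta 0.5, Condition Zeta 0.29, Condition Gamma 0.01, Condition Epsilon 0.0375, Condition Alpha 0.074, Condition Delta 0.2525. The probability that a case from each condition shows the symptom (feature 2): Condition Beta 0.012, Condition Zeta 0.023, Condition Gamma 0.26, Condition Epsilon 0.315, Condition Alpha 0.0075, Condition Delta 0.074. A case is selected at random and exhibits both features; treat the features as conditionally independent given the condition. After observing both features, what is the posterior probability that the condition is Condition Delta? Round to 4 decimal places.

0.5963

Unnormalized posteriors (prior × likelihood):
  Condition Beta: 0.08 × 0.5 × 0.012 = 0.00048
  Condition Zeta: 0.09 × 0.29 × 0.023 = 0.0006003
  Condition Gamma: 0.43 × 0.01 × 0.26 = 0.001118
  Condition Epsilon: 0.09 × 0.0375 × 0.315 = 0.001063125
  Condition Alpha: 0.05 × 0.074 × 0.0075 = 0.00002775
  Condition Delta: 0.26 × 0.2525 × 0.074 = 0.0048581
Sum = 0.008147275.
P(Condition Delta | evidence) = 0.0048581 / 0.008147275 ≈ 0.5963.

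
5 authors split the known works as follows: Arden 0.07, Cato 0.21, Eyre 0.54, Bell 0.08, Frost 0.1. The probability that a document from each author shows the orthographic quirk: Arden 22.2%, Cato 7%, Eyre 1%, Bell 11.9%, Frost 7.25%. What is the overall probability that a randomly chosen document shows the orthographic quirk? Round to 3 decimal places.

0.052

By Bayes' rule, posterior ∝ prior × likelihood:
  Arden: 0.07 × 0.222 = 0.01554
  Cato: 0.21 × 0.07 = 0.0147
  Eyre: 0.54 × 0.01 = 0.0054
  Bell: 0.08 × 0.119 = 0.00952
  Frost: 0.1 × 0.0725 = 0.00725
P(quirk) = 0.01554 + 0.0147 + 0.0054 + 0.00952 + 0.00725 = 0.05241 → 0.052.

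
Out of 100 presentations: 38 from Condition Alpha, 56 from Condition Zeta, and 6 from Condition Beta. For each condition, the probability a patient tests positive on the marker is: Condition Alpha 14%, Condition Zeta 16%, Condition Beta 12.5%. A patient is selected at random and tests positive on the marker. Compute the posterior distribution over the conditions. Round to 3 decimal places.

Prior × likelihood for each hypothesis:
  Condition Alpha: 0.38 × 0.14 = 0.0532
  Condition Zeta: 0.56 × 0.16 = 0.0896
  Condition Beta: 0.06 × 0.125 = 0.0075
Normalizing constant = 0.1503.
P(Condition Alpha | marker-positive) = 0.0532/0.1503 ≈ 0.354
P(Condition Zeta | marker-positive) = 0.0896/0.1503 ≈ 0.596
P(Condition Beta | marker-positive) = 0.0075/0.1503 ≈ 0.050
(Check: 0.354+0.596+0.050 = 1.000.)

Condition Alpha 0.354, Condition Zeta 0.596, Condition Beta 0.050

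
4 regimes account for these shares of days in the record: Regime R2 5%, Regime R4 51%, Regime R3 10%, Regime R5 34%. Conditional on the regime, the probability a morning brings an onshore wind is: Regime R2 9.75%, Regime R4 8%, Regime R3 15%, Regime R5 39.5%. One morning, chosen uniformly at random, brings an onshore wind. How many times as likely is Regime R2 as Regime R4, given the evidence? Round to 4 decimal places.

Unnormalized posteriors (prior × likelihood):
  Regime R2: 0.05 × 0.0975 = 0.004875
  Regime R4: 0.51 × 0.08 = 0.0408
  Regime R3: 0.1 × 0.15 = 0.015
  Regime R5: 0.34 × 0.395 = 0.1343
Normalizing constant = 0.194975.
The ratio is 0.004875 / 0.0408 (the normalizer cancels) = 0.1195.

0.1195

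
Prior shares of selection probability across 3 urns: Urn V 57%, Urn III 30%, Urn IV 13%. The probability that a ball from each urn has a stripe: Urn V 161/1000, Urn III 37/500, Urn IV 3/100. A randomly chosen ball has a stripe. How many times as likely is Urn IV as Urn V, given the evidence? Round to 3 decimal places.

0.042

Compute prior × likelihood for every hypothesis:
  Urn V: 0.57 × 0.161 = 0.09177
  Urn III: 0.3 × 0.074 = 0.0222
  Urn IV: 0.13 × 0.03 = 0.0039
Total = 0.11787.
The ratio is 0.0039 / 0.09177 (the normalizer cancels) = 0.042.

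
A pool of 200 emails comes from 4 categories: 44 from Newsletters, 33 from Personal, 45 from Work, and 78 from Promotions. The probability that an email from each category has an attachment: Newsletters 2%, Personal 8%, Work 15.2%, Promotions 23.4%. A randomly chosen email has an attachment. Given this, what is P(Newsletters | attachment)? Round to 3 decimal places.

0.031

Prior × likelihood for each hypothesis:
  Newsletters: 0.22 × 0.02 = 0.0044
  Personal: 0.165 × 0.08 = 0.0132
  Work: 0.225 × 0.152 = 0.0342
  Promotions: 0.39 × 0.234 = 0.09126
Normalizing constant = 0.14306.
P(Newsletters | evidence) = 0.0044 / 0.14306 ≈ 0.031.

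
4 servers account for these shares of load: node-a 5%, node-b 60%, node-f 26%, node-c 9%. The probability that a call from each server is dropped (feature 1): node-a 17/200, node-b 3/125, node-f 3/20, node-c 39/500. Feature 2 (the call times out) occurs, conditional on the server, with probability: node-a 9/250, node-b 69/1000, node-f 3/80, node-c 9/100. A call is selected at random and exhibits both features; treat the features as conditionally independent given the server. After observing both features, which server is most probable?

Prior × likelihood for each hypothesis:
  node-a: 0.05 × 0.085 × 0.036 = 0.000153
  node-b: 0.6 × 0.024 × 0.069 = 0.0009936
  node-f: 0.26 × 0.15 × 0.0375 = 0.0014625
  node-c: 0.09 × 0.078 × 0.09 = 0.0006318
Sum = 0.0032409.
Largest term belongs to node-f, so node-f is most probable.

node-f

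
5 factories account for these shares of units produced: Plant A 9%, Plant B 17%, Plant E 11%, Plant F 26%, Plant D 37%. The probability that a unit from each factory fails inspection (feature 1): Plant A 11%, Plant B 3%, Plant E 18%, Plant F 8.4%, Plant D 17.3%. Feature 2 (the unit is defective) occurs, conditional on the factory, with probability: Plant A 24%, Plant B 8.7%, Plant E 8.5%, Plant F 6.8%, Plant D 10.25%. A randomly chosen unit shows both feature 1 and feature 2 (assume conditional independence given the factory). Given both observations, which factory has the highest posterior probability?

By Bayes' rule, posterior ∝ prior × likelihood:
  Plant A: 0.09 × 0.11 × 0.24 = 0.002376
  Plant B: 0.17 × 0.03 × 0.087 = 0.0004437
  Plant E: 0.11 × 0.18 × 0.085 = 0.001683
  Plant F: 0.26 × 0.084 × 0.068 = 0.00148512
  Plant D: 0.37 × 0.173 × 0.1025 = 0.006561025
Normalizing constant = 0.012548845.
Largest term belongs to Plant D, so Plant D is most probable.

Plant D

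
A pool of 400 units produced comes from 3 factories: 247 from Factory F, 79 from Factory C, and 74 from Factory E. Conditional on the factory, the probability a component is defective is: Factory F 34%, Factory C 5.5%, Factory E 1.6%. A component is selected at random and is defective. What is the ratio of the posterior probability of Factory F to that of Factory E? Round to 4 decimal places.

By Bayes' rule, posterior ∝ prior × likelihood:
  Factory F: 0.6175 × 0.34 = 0.20995
  Factory C: 0.1975 × 0.055 = 0.0108625
  Factory E: 0.185 × 0.016 = 0.00296
Normalizing constant = 0.2237725.
The ratio is 0.20995 / 0.00296 (the normalizer cancels) = 70.9291.

70.9291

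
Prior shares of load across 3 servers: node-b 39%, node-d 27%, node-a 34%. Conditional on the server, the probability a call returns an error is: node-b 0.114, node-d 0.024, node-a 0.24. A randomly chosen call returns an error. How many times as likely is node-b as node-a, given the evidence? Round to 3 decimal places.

0.545

Compute prior × likelihood for every hypothesis:
  node-b: 0.39 × 0.114 = 0.04446
  node-d: 0.27 × 0.024 = 0.00648
  node-a: 0.34 × 0.24 = 0.0816
Sum = 0.13254.
The ratio is 0.04446 / 0.0816 (the normalizer cancels) = 0.545.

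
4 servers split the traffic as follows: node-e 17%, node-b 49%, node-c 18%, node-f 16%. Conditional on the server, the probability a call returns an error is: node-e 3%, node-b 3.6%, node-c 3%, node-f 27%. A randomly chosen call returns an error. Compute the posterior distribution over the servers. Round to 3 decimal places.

node-e 0.071, node-b 0.247, node-c 0.076, node-f 0.606

Prior × likelihood for each hypothesis:
  node-e: 0.17 × 0.03 = 0.0051
  node-b: 0.49 × 0.036 = 0.01764
  node-c: 0.18 × 0.03 = 0.0054
  node-f: 0.16 × 0.27 = 0.0432
Total = 0.07134.
P(node-e | error) = 0.0051/0.07134 ≈ 0.071
P(node-b | error) = 0.01764/0.07134 ≈ 0.247
P(node-c | error) = 0.0054/0.07134 ≈ 0.076
P(node-f | error) = 0.0432/0.07134 ≈ 0.606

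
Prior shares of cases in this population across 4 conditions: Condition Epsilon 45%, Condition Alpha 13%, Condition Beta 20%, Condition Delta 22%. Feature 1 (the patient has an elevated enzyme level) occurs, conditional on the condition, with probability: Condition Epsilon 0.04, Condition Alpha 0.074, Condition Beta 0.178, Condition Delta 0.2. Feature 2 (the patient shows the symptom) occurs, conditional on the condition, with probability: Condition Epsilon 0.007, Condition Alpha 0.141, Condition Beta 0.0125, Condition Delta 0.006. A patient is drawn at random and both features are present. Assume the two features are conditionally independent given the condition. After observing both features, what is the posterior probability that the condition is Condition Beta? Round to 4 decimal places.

Prior × likelihood for each hypothesis:
  Condition Epsilon: 0.45 × 0.04 × 0.007 = 0.000126
  Condition Alpha: 0.13 × 0.074 × 0.141 = 0.00135642
  Condition Beta: 0.2 × 0.178 × 0.0125 = 0.000445
  Condition Delta: 0.22 × 0.2 × 0.006 = 0.000264
Normalizing constant = 0.00219142.
P(Condition Beta | evidence) = 0.000445 / 0.00219142 ≈ 0.2031.

0.2031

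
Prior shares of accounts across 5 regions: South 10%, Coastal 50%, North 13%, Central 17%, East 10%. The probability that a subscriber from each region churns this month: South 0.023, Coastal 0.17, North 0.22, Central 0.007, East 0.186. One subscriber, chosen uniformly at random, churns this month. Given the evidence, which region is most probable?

Coastal

By Bayes' rule, posterior ∝ prior × likelihood:
  South: 0.1 × 0.023 = 0.0023
  Coastal: 0.5 × 0.17 = 0.085
  North: 0.13 × 0.22 = 0.0286
  Central: 0.17 × 0.007 = 0.00119
  East: 0.1 × 0.186 = 0.0186
Sum = 0.13569.
Largest term belongs to Coastal, so Coastal is most probable.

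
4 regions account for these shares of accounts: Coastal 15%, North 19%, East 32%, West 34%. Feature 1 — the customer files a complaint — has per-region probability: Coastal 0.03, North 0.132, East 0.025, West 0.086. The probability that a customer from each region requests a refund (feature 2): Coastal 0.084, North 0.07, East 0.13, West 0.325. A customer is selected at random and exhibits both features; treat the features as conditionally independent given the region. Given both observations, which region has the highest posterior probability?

By Bayes' rule, posterior ∝ prior × likelihood:
  Coastal: 0.15 × 0.03 × 0.084 = 0.000378
  North: 0.19 × 0.132 × 0.07 = 0.0017556
  East: 0.32 × 0.025 × 0.13 = 0.00104
  West: 0.34 × 0.086 × 0.325 = 0.009503
Total = 0.0126766.
Largest term belongs to West, so West is most probable.

West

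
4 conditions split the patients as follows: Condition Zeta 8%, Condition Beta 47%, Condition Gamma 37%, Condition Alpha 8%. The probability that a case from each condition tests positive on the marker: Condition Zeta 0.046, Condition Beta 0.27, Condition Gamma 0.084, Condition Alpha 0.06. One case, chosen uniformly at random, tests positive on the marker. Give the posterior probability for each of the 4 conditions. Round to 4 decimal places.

Condition Zeta 0.0221, Condition Beta 0.7623, Condition Gamma 0.1867, Condition Alpha 0.0288

Prior × likelihood for each hypothesis:
  Condition Zeta: 0.08 × 0.046 = 0.00368
  Condition Beta: 0.47 × 0.27 = 0.1269
  Condition Gamma: 0.37 × 0.084 = 0.03108
  Condition Alpha: 0.08 × 0.06 = 0.0048
Sum = 0.16646.
P(Condition Zeta | marker-positive) = 0.00368/0.16646 ≈ 0.0221
P(Condition Beta | marker-positive) = 0.1269/0.16646 ≈ 0.7623
P(Condition Gamma | marker-positive) = 0.03108/0.16646 ≈ 0.1867
P(Condition Alpha | marker-positive) = 0.0048/0.16646 ≈ 0.0288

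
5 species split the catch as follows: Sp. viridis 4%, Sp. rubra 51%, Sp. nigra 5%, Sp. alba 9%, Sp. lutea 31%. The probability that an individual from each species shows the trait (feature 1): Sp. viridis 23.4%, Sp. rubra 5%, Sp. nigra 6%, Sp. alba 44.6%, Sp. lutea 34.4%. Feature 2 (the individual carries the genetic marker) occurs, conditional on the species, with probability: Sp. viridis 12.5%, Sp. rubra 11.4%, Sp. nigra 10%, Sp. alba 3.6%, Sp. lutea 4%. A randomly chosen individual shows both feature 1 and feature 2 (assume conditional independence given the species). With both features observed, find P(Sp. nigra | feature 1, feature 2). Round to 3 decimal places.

Prior × likelihood for each hypothesis:
  Sp. viridis: 0.04 × 0.234 × 0.125 = 0.00117
  Sp. rubra: 0.51 × 0.05 × 0.114 = 0.002907
  Sp. nigra: 0.05 × 0.06 × 0.1 = 0.0003
  Sp. alba: 0.09 × 0.446 × 0.036 = 0.00144504
  Sp. lutea: 0.31 × 0.344 × 0.04 = 0.0042656
Normalizing constant = 0.01008764.
P(Sp. nigra | evidence) = 0.0003 / 0.01008764 ≈ 0.030.

0.030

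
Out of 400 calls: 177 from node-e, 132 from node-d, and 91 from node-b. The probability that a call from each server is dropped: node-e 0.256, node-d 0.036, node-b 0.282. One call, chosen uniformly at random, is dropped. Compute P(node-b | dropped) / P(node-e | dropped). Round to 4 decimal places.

0.5663

By Bayes' rule, posterior ∝ prior × likelihood:
  node-e: 0.4425 × 0.256 = 0.11328
  node-d: 0.33 × 0.036 = 0.01188
  node-b: 0.2275 × 0.282 = 0.064155
Sum = 0.189315.
The ratio is 0.064155 / 0.11328 (the normalizer cancels) = 0.5663.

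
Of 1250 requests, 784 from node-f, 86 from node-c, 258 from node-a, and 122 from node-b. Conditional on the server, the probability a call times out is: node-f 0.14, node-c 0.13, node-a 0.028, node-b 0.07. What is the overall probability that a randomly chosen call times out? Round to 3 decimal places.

By Bayes' rule, posterior ∝ prior × likelihood:
  node-f: 0.6272 × 0.14 = 0.087808
  node-c: 0.0688 × 0.13 = 0.008944
  node-a: 0.2064 × 0.028 = 0.0057792
  node-b: 0.0976 × 0.07 = 0.006832
P(timeout) = 0.087808 + 0.008944 + 0.0057792 + 0.006832 = 0.1093632 → 0.109.

0.109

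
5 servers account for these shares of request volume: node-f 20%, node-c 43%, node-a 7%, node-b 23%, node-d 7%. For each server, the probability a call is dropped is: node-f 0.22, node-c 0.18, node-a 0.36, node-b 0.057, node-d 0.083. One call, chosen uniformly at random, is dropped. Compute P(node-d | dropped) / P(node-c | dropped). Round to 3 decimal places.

0.075

Compute prior × likelihood for every hypothesis:
  node-f: 0.2 × 0.22 = 0.044
  node-c: 0.43 × 0.18 = 0.0774
  node-a: 0.07 × 0.36 = 0.0252
  node-b: 0.23 × 0.057 = 0.01311
  node-d: 0.07 × 0.083 = 0.00581
Sum = 0.16552.
The ratio is 0.00581 / 0.0774 (the normalizer cancels) = 0.075.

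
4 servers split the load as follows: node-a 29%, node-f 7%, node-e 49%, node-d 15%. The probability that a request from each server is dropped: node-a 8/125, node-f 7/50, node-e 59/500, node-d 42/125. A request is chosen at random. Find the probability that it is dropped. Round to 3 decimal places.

0.137

Prior × likelihood for each hypothesis:
  node-a: 0.29 × 0.064 = 0.01856
  node-f: 0.07 × 0.14 = 0.0098
  node-e: 0.49 × 0.118 = 0.05782
  node-d: 0.15 × 0.336 = 0.0504
P(dropped) = 0.01856 + 0.0098 + 0.05782 + 0.0504 = 0.13658 → 0.137.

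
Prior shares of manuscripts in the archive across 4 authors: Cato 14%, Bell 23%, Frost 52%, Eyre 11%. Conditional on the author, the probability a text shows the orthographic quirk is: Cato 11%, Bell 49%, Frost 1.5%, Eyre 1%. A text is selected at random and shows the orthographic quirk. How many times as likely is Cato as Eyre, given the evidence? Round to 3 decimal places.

14.000

Prior × likelihood for each hypothesis:
  Cato: 0.14 × 0.11 = 0.0154
  Bell: 0.23 × 0.49 = 0.1127
  Frost: 0.52 × 0.015 = 0.0078
  Eyre: 0.11 × 0.01 = 0.0011
Sum = 0.137.
The ratio is 0.0154 / 0.0011 (the normalizer cancels) = 14.000.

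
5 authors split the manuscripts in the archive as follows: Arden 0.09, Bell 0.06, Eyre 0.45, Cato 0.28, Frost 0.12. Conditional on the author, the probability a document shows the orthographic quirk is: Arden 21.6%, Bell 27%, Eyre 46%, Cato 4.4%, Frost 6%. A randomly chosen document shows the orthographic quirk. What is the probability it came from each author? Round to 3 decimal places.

Compute prior × likelihood for every hypothesis:
  Arden: 0.09 × 0.216 = 0.01944
  Bell: 0.06 × 0.27 = 0.0162
  Eyre: 0.45 × 0.46 = 0.207
  Cato: 0.28 × 0.044 = 0.01232
  Frost: 0.12 × 0.06 = 0.0072
Total = 0.26216.
P(Arden | quirk) = 0.01944/0.26216 ≈ 0.074
P(Bell | quirk) = 0.0162/0.26216 ≈ 0.062
P(Eyre | quirk) = 0.207/0.26216 ≈ 0.790
P(Cato | quirk) = 0.01232/0.26216 ≈ 0.047
P(Frost | quirk) = 0.0072/0.26216 ≈ 0.027
(Check: 0.074+0.062+0.790+0.047+0.027 = 1.000.)

Arden 0.074, Bell 0.062, Eyre 0.790, Cato 0.047, Frost 0.027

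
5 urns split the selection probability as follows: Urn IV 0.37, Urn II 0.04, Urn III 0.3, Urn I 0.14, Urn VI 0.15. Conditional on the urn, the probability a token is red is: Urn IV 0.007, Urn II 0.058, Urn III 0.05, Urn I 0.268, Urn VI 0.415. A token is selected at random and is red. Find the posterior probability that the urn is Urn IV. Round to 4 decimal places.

0.0216

By Bayes' rule, posterior ∝ prior × likelihood:
  Urn IV: 0.37 × 0.007 = 0.00259
  Urn II: 0.04 × 0.058 = 0.00232
  Urn III: 0.3 × 0.05 = 0.015
  Urn I: 0.14 × 0.268 = 0.03752
  Urn VI: 0.15 × 0.415 = 0.06225
Sum = 0.11968.
P(Urn IV | evidence) = 0.00259 / 0.11968 ≈ 0.0216.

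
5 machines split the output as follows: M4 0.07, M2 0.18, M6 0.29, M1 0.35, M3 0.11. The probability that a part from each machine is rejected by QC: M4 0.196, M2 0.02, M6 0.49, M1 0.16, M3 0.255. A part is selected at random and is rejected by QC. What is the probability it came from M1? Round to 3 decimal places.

0.230

Prior × likelihood for each hypothesis:
  M4: 0.07 × 0.196 = 0.01372
  M2: 0.18 × 0.02 = 0.0036
  M6: 0.29 × 0.49 = 0.1421
  M1: 0.35 × 0.16 = 0.056
  M3: 0.11 × 0.255 = 0.02805
Normalizing constant = 0.24347.
P(M1 | evidence) = 0.056 / 0.24347 ≈ 0.230.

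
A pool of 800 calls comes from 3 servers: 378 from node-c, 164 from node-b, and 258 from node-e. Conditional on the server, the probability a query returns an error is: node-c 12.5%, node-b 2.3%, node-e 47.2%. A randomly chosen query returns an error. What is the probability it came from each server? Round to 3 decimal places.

node-c 0.273, node-b 0.022, node-e 0.705

Unnormalized posteriors (prior × likelihood):
  node-c: 0.4725 × 0.125 = 0.0590625
  node-b: 0.205 × 0.023 = 0.004715
  node-e: 0.3225 × 0.472 = 0.15222
Normalizing constant = 0.2159975.
P(node-c | error) = 0.0590625/0.2159975 ≈ 0.273
P(node-b | error) = 0.004715/0.2159975 ≈ 0.022
P(node-e | error) = 0.15222/0.2159975 ≈ 0.705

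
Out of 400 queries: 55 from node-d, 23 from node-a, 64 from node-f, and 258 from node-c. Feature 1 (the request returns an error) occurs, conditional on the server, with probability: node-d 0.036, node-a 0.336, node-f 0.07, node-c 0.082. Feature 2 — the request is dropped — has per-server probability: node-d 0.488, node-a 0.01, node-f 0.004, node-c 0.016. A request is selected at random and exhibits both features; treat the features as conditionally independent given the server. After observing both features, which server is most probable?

node-d

Unnormalized posteriors (prior × likelihood):
  node-d: 0.1375 × 0.036 × 0.488 = 0.0024156
  node-a: 0.0575 × 0.336 × 0.01 = 0.0001932
  node-f: 0.16 × 0.07 × 0.004 = 0.0000448
  node-c: 0.645 × 0.082 × 0.016 = 0.00084624
Total = 0.00349984.
Largest term belongs to node-d, so node-d is most probable.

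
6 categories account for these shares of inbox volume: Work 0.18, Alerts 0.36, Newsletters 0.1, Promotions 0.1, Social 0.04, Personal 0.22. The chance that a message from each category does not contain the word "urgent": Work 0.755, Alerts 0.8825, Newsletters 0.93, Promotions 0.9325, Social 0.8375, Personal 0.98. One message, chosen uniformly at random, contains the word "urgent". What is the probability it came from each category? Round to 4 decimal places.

Taking complements, P(urgent-flag | each) = Work 0.245, Alerts 0.1175, Newsletters 0.07, Promotions 0.0675, Social 0.1625, Personal 0.02.
Prior × likelihood for each hypothesis:
  Work: 0.18 × 0.245 = 0.0441
  Alerts: 0.36 × 0.1175 = 0.0423
  Newsletters: 0.1 × 0.07 = 0.007
  Promotions: 0.1 × 0.0675 = 0.00675
  Social: 0.04 × 0.1625 = 0.0065
  Personal: 0.22 × 0.02 = 0.0044
Sum = 0.11105.
P(Work | urgent-flag) = 0.0441/0.11105 ≈ 0.3971
P(Alerts | urgent-flag) = 0.0423/0.11105 ≈ 0.3809
P(Newsletters | urgent-flag) = 0.007/0.11105 ≈ 0.0630
P(Promotions | urgent-flag) = 0.00675/0.11105 ≈ 0.0608
P(Social | urgent-flag) = 0.0065/0.11105 ≈ 0.0585
P(Personal | urgent-flag) = 0.0044/0.11105 ≈ 0.0396

Work 0.3971, Alerts 0.3809, Newsletters 0.0630, Promotions 0.0608, Social 0.0585, Personal 0.0396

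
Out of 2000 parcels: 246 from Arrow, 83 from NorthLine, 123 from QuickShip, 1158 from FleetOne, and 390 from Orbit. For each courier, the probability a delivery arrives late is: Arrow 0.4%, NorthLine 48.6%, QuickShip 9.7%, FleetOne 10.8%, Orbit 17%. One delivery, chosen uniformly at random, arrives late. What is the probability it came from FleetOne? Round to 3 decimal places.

Prior × likelihood for each hypothesis:
  Arrow: 0.123 × 0.004 = 0.000492
  NorthLine: 0.0415 × 0.486 = 0.020169
  QuickShip: 0.0615 × 0.097 = 0.0059655
  FleetOne: 0.579 × 0.108 = 0.062532
  Orbit: 0.195 × 0.17 = 0.03315
Sum = 0.1223085.
P(FleetOne | evidence) = 0.062532 / 0.1223085 ≈ 0.511.

0.511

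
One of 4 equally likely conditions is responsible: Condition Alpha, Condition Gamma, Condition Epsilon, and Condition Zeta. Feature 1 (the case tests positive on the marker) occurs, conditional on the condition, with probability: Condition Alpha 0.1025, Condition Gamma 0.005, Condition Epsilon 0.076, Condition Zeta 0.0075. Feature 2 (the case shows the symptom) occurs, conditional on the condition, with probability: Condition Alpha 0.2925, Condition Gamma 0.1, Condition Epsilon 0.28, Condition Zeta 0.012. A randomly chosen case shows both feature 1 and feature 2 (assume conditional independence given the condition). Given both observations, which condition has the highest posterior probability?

With a uniform prior (1/4 each), posterior ∝ likelihood:
  Condition Alpha: 0.1025 × 0.2925 = 0.02998125
  Condition Gamma: 0.005 × 0.1 = 0.0005
  Condition Epsilon: 0.076 × 0.28 = 0.02128
  Condition Zeta: 0.0075 × 0.012 = 0.00009
Normalizing constant = 0.05185125.
Largest term belongs to Condition Alpha, so Condition Alpha is most probable.

Condition Alpha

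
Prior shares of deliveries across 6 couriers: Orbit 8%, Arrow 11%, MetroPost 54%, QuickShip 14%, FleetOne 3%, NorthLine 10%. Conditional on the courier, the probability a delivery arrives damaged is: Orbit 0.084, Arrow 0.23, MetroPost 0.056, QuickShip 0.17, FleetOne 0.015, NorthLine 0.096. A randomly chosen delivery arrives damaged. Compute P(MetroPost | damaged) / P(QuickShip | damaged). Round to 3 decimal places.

Unnormalized posteriors (prior × likelihood):
  Orbit: 0.08 × 0.084 = 0.00672
  Arrow: 0.11 × 0.23 = 0.0253
  MetroPost: 0.54 × 0.056 = 0.03024
  QuickShip: 0.14 × 0.17 = 0.0238
  FleetOne: 0.03 × 0.015 = 0.00045
  NorthLine: 0.1 × 0.096 = 0.0096
Normalizing constant = 0.09611.
The ratio is 0.03024 / 0.0238 (the normalizer cancels) = 1.271.

1.271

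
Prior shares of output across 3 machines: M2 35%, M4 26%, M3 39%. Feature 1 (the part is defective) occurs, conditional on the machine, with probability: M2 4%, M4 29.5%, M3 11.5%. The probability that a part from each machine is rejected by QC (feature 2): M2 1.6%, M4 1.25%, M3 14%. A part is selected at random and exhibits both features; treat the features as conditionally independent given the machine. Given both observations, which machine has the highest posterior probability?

Unnormalized posteriors (prior × likelihood):
  M2: 0.35 × 0.04 × 0.016 = 0.000224
  M4: 0.26 × 0.295 × 0.0125 = 0.00095875
  M3: 0.39 × 0.115 × 0.14 = 0.006279
Normalizing constant = 0.00746175.
Largest term belongs to M3, so M3 is most probable.

M3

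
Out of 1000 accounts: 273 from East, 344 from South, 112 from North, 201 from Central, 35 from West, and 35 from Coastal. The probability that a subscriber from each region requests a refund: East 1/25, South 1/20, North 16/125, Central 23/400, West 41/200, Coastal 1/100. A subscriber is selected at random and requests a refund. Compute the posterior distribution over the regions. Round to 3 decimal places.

By Bayes' rule, posterior ∝ prior × likelihood:
  East: 0.273 × 0.04 = 0.01092
  South: 0.344 × 0.05 = 0.0172
  North: 0.112 × 0.128 = 0.014336
  Central: 0.201 × 0.0575 = 0.0115575
  West: 0.035 × 0.205 = 0.007175
  Coastal: 0.035 × 0.01 = 0.00035
Normalizing constant = 0.0615385.
P(East | refund) = 0.01092/0.0615385 ≈ 0.177
P(South | refund) = 0.0172/0.0615385 ≈ 0.279
P(North | refund) = 0.014336/0.0615385 ≈ 0.233
P(Central | refund) = 0.0115575/0.0615385 ≈ 0.188
P(West | refund) = 0.007175/0.0615385 ≈ 0.117
P(Coastal | refund) = 0.00035/0.0615385 ≈ 0.006

East 0.177, South 0.279, North 0.233, Central 0.188, West 0.117, Coastal 0.006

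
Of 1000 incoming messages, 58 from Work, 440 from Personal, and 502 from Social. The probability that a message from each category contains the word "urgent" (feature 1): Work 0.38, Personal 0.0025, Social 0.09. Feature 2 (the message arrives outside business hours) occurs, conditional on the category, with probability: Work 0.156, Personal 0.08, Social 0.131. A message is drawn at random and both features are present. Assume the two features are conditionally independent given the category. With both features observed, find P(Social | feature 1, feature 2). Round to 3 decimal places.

0.627

Compute prior × likelihood for every hypothesis:
  Work: 0.058 × 0.38 × 0.156 = 0.00343824
  Personal: 0.44 × 0.0025 × 0.08 = 0.000088
  Social: 0.502 × 0.09 × 0.131 = 0.00591858
Sum = 0.00944482.
P(Social | evidence) = 0.00591858 / 0.00944482 ≈ 0.627.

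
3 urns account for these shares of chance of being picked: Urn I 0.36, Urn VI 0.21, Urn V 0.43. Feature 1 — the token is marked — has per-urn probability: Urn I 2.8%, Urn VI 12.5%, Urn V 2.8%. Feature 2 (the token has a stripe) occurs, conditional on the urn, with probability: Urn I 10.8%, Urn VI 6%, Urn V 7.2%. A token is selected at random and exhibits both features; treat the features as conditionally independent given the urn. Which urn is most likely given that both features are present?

Urn VI

By Bayes' rule, posterior ∝ prior × likelihood:
  Urn I: 0.36 × 0.028 × 0.108 = 0.00108864
  Urn VI: 0.21 × 0.125 × 0.06 = 0.001575
  Urn V: 0.43 × 0.028 × 0.072 = 0.00086688
Total = 0.00353052.
Largest term belongs to Urn VI, so Urn VI is most probable.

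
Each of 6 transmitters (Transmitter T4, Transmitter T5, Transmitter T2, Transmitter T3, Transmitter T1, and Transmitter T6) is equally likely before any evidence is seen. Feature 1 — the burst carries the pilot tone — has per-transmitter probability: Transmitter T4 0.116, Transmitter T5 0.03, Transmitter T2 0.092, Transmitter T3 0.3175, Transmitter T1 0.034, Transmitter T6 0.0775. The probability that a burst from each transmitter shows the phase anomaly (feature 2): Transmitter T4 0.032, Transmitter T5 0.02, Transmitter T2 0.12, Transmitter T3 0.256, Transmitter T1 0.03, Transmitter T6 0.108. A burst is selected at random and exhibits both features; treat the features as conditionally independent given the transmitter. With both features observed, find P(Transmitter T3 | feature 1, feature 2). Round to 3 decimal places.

Since the prior is uniform, the posterior is proportional to the likelihood:
  Transmitter T4: 0.116 × 0.032 = 0.003712
  Transmitter T5: 0.03 × 0.02 = 0.0006
  Transmitter T2: 0.092 × 0.12 = 0.01104
  Transmitter T3: 0.3175 × 0.256 = 0.08128
  Transmitter T1: 0.034 × 0.03 = 0.00102
  Transmitter T6: 0.0775 × 0.108 = 0.00837
Sum = 0.106022.
P(Transmitter T3 | evidence) = 0.08128 / 0.106022 ≈ 0.767.

0.767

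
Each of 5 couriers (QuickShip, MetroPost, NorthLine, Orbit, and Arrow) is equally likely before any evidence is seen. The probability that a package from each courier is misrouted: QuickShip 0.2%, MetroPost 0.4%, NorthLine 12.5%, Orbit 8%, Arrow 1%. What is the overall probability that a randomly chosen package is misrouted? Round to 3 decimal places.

Since the prior is uniform, the posterior is proportional to the likelihood:
  QuickShip: 0.002
  MetroPost: 0.004
  NorthLine: 0.125
  Orbit: 0.08
  Arrow: 0.01
P(misrouted) = (1/5) × (0.002 + 0.004 + 0.125 + 0.08 + 0.01) = 0.221/5 ≈ 0.044.

0.044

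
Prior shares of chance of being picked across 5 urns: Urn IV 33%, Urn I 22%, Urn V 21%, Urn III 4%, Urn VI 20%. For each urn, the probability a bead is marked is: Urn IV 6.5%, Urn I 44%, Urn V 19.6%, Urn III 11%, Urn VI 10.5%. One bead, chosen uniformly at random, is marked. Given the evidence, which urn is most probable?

Urn I

Prior × likelihood for each hypothesis:
  Urn IV: 0.33 × 0.065 = 0.02145
  Urn I: 0.22 × 0.44 = 0.0968
  Urn V: 0.21 × 0.196 = 0.04116
  Urn III: 0.04 × 0.11 = 0.0044
  Urn VI: 0.2 × 0.105 = 0.021
Sum = 0.18481.
Largest term belongs to Urn I, so Urn I is most probable.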